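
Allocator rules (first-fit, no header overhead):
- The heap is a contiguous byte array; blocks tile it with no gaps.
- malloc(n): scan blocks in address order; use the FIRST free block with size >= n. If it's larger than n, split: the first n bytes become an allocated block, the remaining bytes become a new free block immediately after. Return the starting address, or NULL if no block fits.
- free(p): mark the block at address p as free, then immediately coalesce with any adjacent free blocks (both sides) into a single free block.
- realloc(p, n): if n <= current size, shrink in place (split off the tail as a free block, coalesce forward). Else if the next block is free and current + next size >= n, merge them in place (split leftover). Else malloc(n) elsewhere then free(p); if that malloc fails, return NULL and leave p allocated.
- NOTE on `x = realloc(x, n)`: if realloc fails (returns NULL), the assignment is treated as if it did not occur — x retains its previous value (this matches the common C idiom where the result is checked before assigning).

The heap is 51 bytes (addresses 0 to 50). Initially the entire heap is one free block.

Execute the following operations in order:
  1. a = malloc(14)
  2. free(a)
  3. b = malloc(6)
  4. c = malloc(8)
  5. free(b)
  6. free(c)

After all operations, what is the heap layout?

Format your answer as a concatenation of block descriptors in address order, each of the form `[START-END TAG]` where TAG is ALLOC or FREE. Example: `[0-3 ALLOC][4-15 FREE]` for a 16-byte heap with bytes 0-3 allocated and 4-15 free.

Answer: [0-50 FREE]

Derivation:
Op 1: a = malloc(14) -> a = 0; heap: [0-13 ALLOC][14-50 FREE]
Op 2: free(a) -> (freed a); heap: [0-50 FREE]
Op 3: b = malloc(6) -> b = 0; heap: [0-5 ALLOC][6-50 FREE]
Op 4: c = malloc(8) -> c = 6; heap: [0-5 ALLOC][6-13 ALLOC][14-50 FREE]
Op 5: free(b) -> (freed b); heap: [0-5 FREE][6-13 ALLOC][14-50 FREE]
Op 6: free(c) -> (freed c); heap: [0-50 FREE]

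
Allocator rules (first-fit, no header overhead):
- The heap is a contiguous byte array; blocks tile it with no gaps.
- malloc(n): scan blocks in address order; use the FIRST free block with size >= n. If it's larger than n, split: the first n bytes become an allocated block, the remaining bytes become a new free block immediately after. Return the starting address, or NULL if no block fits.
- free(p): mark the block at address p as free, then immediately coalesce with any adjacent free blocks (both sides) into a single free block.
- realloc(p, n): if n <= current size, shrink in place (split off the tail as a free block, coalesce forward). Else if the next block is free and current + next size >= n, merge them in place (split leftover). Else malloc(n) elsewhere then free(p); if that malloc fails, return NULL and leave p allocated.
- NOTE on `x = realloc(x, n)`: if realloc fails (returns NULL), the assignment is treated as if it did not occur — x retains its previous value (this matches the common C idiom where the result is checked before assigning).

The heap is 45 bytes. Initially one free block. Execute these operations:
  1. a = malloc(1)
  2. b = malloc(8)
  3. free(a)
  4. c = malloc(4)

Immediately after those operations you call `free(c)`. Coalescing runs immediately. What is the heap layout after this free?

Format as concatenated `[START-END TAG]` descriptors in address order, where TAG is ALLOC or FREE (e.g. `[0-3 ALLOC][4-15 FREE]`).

Op 1: a = malloc(1) -> a = 0; heap: [0-0 ALLOC][1-44 FREE]
Op 2: b = malloc(8) -> b = 1; heap: [0-0 ALLOC][1-8 ALLOC][9-44 FREE]
Op 3: free(a) -> (freed a); heap: [0-0 FREE][1-8 ALLOC][9-44 FREE]
Op 4: c = malloc(4) -> c = 9; heap: [0-0 FREE][1-8 ALLOC][9-12 ALLOC][13-44 FREE]
free(c): c = 9 -> block [9-12 ALLOC]; mark free, coalesce with adjacent free neighbors -> [0-0 FREE][1-8 ALLOC][9-44 FREE]

Answer: [0-0 FREE][1-8 ALLOC][9-44 FREE]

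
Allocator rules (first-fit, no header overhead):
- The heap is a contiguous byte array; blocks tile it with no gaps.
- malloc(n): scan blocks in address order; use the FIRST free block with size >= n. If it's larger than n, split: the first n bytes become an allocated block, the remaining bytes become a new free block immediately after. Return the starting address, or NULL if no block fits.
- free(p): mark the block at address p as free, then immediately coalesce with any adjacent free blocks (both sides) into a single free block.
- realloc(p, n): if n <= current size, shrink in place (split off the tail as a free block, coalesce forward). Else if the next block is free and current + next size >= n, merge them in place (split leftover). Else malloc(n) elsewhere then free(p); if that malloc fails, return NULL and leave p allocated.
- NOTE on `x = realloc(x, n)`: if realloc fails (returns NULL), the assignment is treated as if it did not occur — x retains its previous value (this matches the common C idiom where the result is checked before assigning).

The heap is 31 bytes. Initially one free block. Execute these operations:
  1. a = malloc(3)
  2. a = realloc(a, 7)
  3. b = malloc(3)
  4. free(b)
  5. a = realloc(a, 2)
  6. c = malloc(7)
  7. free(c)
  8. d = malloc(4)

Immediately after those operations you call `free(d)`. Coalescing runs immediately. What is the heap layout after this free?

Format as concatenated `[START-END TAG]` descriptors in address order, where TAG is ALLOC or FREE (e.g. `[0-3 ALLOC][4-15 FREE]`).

Answer: [0-1 ALLOC][2-30 FREE]

Derivation:
Op 1: a = malloc(3) -> a = 0; heap: [0-2 ALLOC][3-30 FREE]
Op 2: a = realloc(a, 7) -> a = 0; heap: [0-6 ALLOC][7-30 FREE]
Op 3: b = malloc(3) -> b = 7; heap: [0-6 ALLOC][7-9 ALLOC][10-30 FREE]
Op 4: free(b) -> (freed b); heap: [0-6 ALLOC][7-30 FREE]
Op 5: a = realloc(a, 2) -> a = 0; heap: [0-1 ALLOC][2-30 FREE]
Op 6: c = malloc(7) -> c = 2; heap: [0-1 ALLOC][2-8 ALLOC][9-30 FREE]
Op 7: free(c) -> (freed c); heap: [0-1 ALLOC][2-30 FREE]
Op 8: d = malloc(4) -> d = 2; heap: [0-1 ALLOC][2-5 ALLOC][6-30 FREE]
free(d): d = 2 -> block [2-5 ALLOC]; mark free, coalesce with adjacent free neighbors -> [0-1 ALLOC][2-30 FREE]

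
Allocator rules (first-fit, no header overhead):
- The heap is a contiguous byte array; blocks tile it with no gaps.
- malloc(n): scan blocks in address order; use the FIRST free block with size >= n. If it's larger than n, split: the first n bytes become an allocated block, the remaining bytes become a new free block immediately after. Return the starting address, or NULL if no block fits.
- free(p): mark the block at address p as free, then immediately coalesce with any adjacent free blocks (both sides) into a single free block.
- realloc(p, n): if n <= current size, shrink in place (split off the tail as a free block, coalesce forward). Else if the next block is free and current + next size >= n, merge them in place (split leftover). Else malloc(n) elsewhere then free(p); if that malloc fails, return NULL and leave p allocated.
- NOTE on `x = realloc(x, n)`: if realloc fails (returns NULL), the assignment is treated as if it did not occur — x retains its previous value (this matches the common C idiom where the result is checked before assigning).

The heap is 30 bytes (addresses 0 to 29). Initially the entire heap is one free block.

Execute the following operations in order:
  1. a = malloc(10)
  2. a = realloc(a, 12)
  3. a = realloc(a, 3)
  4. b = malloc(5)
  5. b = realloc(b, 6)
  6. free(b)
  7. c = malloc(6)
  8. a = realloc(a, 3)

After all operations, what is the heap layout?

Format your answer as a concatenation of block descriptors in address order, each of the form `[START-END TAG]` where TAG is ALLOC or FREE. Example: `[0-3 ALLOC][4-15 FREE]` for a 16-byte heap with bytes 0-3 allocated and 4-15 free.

Op 1: a = malloc(10) -> a = 0; heap: [0-9 ALLOC][10-29 FREE]
Op 2: a = realloc(a, 12) -> a = 0; heap: [0-11 ALLOC][12-29 FREE]
Op 3: a = realloc(a, 3) -> a = 0; heap: [0-2 ALLOC][3-29 FREE]
Op 4: b = malloc(5) -> b = 3; heap: [0-2 ALLOC][3-7 ALLOC][8-29 FREE]
Op 5: b = realloc(b, 6) -> b = 3; heap: [0-2 ALLOC][3-8 ALLOC][9-29 FREE]
Op 6: free(b) -> (freed b); heap: [0-2 ALLOC][3-29 FREE]
Op 7: c = malloc(6) -> c = 3; heap: [0-2 ALLOC][3-8 ALLOC][9-29 FREE]
Op 8: a = realloc(a, 3) -> a = 0; heap: [0-2 ALLOC][3-8 ALLOC][9-29 FREE]

Answer: [0-2 ALLOC][3-8 ALLOC][9-29 FREE]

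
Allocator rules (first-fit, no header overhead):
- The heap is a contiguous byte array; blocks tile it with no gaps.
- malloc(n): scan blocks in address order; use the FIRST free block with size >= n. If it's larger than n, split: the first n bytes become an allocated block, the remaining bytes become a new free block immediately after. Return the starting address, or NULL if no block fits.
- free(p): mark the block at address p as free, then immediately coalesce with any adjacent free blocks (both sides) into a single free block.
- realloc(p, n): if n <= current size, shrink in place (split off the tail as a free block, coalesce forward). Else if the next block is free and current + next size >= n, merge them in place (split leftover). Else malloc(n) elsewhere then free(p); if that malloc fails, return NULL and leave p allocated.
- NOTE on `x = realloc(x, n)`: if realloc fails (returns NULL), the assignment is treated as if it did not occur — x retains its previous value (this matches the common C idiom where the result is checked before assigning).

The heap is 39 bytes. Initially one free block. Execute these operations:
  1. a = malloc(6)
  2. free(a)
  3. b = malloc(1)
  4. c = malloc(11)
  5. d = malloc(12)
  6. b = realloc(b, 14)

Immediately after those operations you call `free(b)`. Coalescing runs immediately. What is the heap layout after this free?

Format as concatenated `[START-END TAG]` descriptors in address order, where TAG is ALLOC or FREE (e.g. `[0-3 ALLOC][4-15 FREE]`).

Op 1: a = malloc(6) -> a = 0; heap: [0-5 ALLOC][6-38 FREE]
Op 2: free(a) -> (freed a); heap: [0-38 FREE]
Op 3: b = malloc(1) -> b = 0; heap: [0-0 ALLOC][1-38 FREE]
Op 4: c = malloc(11) -> c = 1; heap: [0-0 ALLOC][1-11 ALLOC][12-38 FREE]
Op 5: d = malloc(12) -> d = 12; heap: [0-0 ALLOC][1-11 ALLOC][12-23 ALLOC][24-38 FREE]
Op 6: b = realloc(b, 14) -> b = 24; heap: [0-0 FREE][1-11 ALLOC][12-23 ALLOC][24-37 ALLOC][38-38 FREE]
free(b): b = 24 -> block [24-37 ALLOC]; mark free, coalesce with adjacent free neighbors -> [0-0 FREE][1-11 ALLOC][12-23 ALLOC][24-38 FREE]

Answer: [0-0 FREE][1-11 ALLOC][12-23 ALLOC][24-38 FREE]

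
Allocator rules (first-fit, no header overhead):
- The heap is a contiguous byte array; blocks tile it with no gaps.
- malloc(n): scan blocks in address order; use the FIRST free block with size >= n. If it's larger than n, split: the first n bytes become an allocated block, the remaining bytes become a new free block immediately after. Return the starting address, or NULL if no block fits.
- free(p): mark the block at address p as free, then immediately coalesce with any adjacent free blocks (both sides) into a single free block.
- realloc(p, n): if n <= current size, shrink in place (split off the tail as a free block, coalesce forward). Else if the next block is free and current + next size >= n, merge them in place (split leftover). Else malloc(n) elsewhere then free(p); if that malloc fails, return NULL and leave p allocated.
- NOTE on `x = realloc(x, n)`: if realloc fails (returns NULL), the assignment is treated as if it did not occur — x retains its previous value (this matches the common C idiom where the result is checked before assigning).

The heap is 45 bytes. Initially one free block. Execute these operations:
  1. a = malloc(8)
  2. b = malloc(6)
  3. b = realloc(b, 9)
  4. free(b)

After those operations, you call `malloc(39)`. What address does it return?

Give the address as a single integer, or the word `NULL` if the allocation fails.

Answer: NULL

Derivation:
Op 1: a = malloc(8) -> a = 0; heap: [0-7 ALLOC][8-44 FREE]
Op 2: b = malloc(6) -> b = 8; heap: [0-7 ALLOC][8-13 ALLOC][14-44 FREE]
Op 3: b = realloc(b, 9) -> b = 8; heap: [0-7 ALLOC][8-16 ALLOC][17-44 FREE]
Op 4: free(b) -> (freed b); heap: [0-7 ALLOC][8-44 FREE]
malloc(39): first-fit scan over [0-7 ALLOC][8-44 FREE] -> NULL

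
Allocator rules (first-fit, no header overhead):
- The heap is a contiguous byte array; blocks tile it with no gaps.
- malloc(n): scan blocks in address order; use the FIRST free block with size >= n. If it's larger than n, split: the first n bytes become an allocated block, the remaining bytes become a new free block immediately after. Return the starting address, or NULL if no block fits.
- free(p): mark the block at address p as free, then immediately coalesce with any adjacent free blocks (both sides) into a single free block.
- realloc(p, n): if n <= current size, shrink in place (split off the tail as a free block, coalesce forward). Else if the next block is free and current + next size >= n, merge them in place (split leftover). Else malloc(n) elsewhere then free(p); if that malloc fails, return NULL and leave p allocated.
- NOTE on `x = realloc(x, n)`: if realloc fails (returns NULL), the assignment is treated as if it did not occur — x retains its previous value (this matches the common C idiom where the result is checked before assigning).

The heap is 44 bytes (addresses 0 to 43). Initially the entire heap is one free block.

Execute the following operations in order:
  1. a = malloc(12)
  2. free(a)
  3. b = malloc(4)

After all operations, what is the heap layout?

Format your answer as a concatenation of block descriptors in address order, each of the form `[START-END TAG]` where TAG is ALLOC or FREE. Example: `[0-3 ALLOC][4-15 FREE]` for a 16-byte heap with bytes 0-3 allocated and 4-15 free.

Answer: [0-3 ALLOC][4-43 FREE]

Derivation:
Op 1: a = malloc(12) -> a = 0; heap: [0-11 ALLOC][12-43 FREE]
Op 2: free(a) -> (freed a); heap: [0-43 FREE]
Op 3: b = malloc(4) -> b = 0; heap: [0-3 ALLOC][4-43 FREE]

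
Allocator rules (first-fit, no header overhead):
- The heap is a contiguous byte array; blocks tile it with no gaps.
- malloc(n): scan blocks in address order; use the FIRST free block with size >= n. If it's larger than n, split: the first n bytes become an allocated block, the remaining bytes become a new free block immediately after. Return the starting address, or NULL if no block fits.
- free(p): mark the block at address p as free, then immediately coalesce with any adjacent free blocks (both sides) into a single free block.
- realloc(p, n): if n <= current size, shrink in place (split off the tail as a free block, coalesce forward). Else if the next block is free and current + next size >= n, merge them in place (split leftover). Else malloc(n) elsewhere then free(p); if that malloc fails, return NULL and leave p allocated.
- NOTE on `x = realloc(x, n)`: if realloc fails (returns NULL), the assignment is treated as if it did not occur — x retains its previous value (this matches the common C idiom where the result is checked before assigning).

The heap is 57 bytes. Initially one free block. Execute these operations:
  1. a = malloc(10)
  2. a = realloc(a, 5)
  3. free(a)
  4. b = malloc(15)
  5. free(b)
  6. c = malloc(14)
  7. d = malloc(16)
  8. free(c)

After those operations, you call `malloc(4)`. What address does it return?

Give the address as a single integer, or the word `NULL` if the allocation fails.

Answer: 0

Derivation:
Op 1: a = malloc(10) -> a = 0; heap: [0-9 ALLOC][10-56 FREE]
Op 2: a = realloc(a, 5) -> a = 0; heap: [0-4 ALLOC][5-56 FREE]
Op 3: free(a) -> (freed a); heap: [0-56 FREE]
Op 4: b = malloc(15) -> b = 0; heap: [0-14 ALLOC][15-56 FREE]
Op 5: free(b) -> (freed b); heap: [0-56 FREE]
Op 6: c = malloc(14) -> c = 0; heap: [0-13 ALLOC][14-56 FREE]
Op 7: d = malloc(16) -> d = 14; heap: [0-13 ALLOC][14-29 ALLOC][30-56 FREE]
Op 8: free(c) -> (freed c); heap: [0-13 FREE][14-29 ALLOC][30-56 FREE]
malloc(4): first-fit scan over [0-13 FREE][14-29 ALLOC][30-56 FREE] -> 0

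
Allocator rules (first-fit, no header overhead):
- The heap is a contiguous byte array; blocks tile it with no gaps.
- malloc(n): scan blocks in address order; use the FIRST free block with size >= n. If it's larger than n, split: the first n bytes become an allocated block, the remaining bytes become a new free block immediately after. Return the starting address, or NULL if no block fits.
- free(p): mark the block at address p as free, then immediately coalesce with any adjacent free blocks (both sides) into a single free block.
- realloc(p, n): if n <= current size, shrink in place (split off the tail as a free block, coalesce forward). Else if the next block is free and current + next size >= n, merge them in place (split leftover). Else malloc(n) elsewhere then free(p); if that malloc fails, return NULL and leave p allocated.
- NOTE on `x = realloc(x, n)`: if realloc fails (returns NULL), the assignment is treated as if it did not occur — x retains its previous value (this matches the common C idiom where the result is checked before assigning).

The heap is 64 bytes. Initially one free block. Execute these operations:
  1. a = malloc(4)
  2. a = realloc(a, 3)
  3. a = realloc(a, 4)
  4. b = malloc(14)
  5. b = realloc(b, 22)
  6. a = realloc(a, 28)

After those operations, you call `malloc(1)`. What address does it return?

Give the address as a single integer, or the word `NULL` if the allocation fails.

Op 1: a = malloc(4) -> a = 0; heap: [0-3 ALLOC][4-63 FREE]
Op 2: a = realloc(a, 3) -> a = 0; heap: [0-2 ALLOC][3-63 FREE]
Op 3: a = realloc(a, 4) -> a = 0; heap: [0-3 ALLOC][4-63 FREE]
Op 4: b = malloc(14) -> b = 4; heap: [0-3 ALLOC][4-17 ALLOC][18-63 FREE]
Op 5: b = realloc(b, 22) -> b = 4; heap: [0-3 ALLOC][4-25 ALLOC][26-63 FREE]
Op 6: a = realloc(a, 28) -> a = 26; heap: [0-3 FREE][4-25 ALLOC][26-53 ALLOC][54-63 FREE]
malloc(1): first-fit scan over [0-3 FREE][4-25 ALLOC][26-53 ALLOC][54-63 FREE] -> 0

Answer: 0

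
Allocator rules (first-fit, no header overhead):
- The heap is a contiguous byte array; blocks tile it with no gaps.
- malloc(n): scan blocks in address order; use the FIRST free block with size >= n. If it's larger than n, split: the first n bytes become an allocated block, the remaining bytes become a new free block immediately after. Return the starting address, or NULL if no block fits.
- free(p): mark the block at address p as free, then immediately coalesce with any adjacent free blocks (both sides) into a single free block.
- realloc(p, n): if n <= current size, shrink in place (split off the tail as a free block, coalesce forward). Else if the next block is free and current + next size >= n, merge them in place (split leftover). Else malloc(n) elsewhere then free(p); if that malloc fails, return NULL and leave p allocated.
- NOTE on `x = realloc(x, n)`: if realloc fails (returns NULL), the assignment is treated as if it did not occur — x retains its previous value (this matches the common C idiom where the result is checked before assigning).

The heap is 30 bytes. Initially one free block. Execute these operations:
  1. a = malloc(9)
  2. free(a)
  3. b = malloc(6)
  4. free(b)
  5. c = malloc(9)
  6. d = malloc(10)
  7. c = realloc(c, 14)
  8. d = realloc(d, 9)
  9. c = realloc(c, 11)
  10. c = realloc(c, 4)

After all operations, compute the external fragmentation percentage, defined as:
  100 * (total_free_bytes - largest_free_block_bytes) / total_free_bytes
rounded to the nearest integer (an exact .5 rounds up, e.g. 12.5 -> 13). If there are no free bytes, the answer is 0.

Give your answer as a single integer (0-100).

Answer: 47

Derivation:
Op 1: a = malloc(9) -> a = 0; heap: [0-8 ALLOC][9-29 FREE]
Op 2: free(a) -> (freed a); heap: [0-29 FREE]
Op 3: b = malloc(6) -> b = 0; heap: [0-5 ALLOC][6-29 FREE]
Op 4: free(b) -> (freed b); heap: [0-29 FREE]
Op 5: c = malloc(9) -> c = 0; heap: [0-8 ALLOC][9-29 FREE]
Op 6: d = malloc(10) -> d = 9; heap: [0-8 ALLOC][9-18 ALLOC][19-29 FREE]
Op 7: c = realloc(c, 14) -> NULL (c unchanged); heap: [0-8 ALLOC][9-18 ALLOC][19-29 FREE]
Op 8: d = realloc(d, 9) -> d = 9; heap: [0-8 ALLOC][9-17 ALLOC][18-29 FREE]
Op 9: c = realloc(c, 11) -> c = 18; heap: [0-8 FREE][9-17 ALLOC][18-28 ALLOC][29-29 FREE]
Op 10: c = realloc(c, 4) -> c = 18; heap: [0-8 FREE][9-17 ALLOC][18-21 ALLOC][22-29 FREE]
Free blocks: [9 8] total_free=17 largest=9 -> 100*(17-9)/17 = 800/17 ≈ 47.059 -> rounds to 47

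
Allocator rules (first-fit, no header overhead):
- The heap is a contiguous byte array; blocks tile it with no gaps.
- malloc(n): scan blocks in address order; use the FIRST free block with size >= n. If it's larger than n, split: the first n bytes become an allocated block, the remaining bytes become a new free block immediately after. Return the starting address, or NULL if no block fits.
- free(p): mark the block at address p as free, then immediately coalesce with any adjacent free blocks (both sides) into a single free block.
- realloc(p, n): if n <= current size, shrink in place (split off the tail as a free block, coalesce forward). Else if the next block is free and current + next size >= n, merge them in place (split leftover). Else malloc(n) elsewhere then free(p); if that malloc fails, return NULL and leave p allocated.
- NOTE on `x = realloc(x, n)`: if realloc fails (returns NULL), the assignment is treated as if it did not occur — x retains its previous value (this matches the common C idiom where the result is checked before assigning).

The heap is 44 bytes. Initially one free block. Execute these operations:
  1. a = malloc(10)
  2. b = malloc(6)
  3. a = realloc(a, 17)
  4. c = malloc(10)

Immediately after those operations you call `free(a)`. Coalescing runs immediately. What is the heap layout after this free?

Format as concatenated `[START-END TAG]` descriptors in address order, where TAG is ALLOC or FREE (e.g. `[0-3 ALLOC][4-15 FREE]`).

Answer: [0-9 ALLOC][10-15 ALLOC][16-43 FREE]

Derivation:
Op 1: a = malloc(10) -> a = 0; heap: [0-9 ALLOC][10-43 FREE]
Op 2: b = malloc(6) -> b = 10; heap: [0-9 ALLOC][10-15 ALLOC][16-43 FREE]
Op 3: a = realloc(a, 17) -> a = 16; heap: [0-9 FREE][10-15 ALLOC][16-32 ALLOC][33-43 FREE]
Op 4: c = malloc(10) -> c = 0; heap: [0-9 ALLOC][10-15 ALLOC][16-32 ALLOC][33-43 FREE]
free(a): a = 16 -> block [16-32 ALLOC]; mark free, coalesce with adjacent free neighbors -> [0-9 ALLOC][10-15 ALLOC][16-43 FREE]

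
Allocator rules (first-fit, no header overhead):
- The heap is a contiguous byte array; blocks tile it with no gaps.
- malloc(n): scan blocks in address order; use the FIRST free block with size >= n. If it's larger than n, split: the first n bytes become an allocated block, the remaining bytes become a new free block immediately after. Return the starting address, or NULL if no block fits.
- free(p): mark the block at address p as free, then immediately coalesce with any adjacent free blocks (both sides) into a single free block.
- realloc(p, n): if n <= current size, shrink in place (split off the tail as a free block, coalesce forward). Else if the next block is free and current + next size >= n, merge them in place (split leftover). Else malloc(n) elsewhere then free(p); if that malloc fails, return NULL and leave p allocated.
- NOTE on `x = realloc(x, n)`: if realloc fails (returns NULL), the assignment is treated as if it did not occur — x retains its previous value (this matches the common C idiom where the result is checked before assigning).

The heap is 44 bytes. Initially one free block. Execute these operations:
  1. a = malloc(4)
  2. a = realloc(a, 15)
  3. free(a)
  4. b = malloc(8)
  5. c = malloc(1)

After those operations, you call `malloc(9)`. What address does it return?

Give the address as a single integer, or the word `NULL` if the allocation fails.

Op 1: a = malloc(4) -> a = 0; heap: [0-3 ALLOC][4-43 FREE]
Op 2: a = realloc(a, 15) -> a = 0; heap: [0-14 ALLOC][15-43 FREE]
Op 3: free(a) -> (freed a); heap: [0-43 FREE]
Op 4: b = malloc(8) -> b = 0; heap: [0-7 ALLOC][8-43 FREE]
Op 5: c = malloc(1) -> c = 8; heap: [0-7 ALLOC][8-8 ALLOC][9-43 FREE]
malloc(9): first-fit scan over [0-7 ALLOC][8-8 ALLOC][9-43 FREE] -> 9

Answer: 9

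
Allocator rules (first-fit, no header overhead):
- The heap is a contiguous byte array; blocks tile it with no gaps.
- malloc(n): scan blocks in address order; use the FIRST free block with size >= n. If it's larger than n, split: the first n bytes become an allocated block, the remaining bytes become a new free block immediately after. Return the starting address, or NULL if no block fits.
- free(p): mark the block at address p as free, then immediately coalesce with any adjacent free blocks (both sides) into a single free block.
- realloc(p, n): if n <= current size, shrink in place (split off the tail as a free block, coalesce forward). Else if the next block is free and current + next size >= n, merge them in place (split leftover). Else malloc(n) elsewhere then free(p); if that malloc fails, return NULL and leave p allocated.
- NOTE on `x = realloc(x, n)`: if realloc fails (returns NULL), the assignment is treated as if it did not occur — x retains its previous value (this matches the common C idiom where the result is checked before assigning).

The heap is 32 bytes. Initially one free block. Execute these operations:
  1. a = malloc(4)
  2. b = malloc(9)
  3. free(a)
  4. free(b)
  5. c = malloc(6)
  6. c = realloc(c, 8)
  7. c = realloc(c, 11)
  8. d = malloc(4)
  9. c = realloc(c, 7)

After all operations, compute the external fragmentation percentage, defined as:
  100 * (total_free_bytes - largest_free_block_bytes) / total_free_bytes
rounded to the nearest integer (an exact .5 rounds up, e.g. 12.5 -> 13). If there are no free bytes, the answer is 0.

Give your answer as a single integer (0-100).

Op 1: a = malloc(4) -> a = 0; heap: [0-3 ALLOC][4-31 FREE]
Op 2: b = malloc(9) -> b = 4; heap: [0-3 ALLOC][4-12 ALLOC][13-31 FREE]
Op 3: free(a) -> (freed a); heap: [0-3 FREE][4-12 ALLOC][13-31 FREE]
Op 4: free(b) -> (freed b); heap: [0-31 FREE]
Op 5: c = malloc(6) -> c = 0; heap: [0-5 ALLOC][6-31 FREE]
Op 6: c = realloc(c, 8) -> c = 0; heap: [0-7 ALLOC][8-31 FREE]
Op 7: c = realloc(c, 11) -> c = 0; heap: [0-10 ALLOC][11-31 FREE]
Op 8: d = malloc(4) -> d = 11; heap: [0-10 ALLOC][11-14 ALLOC][15-31 FREE]
Op 9: c = realloc(c, 7) -> c = 0; heap: [0-6 ALLOC][7-10 FREE][11-14 ALLOC][15-31 FREE]
Free blocks: [4 17] total_free=21 largest=17 -> 100*(21-17)/21 = 400/21 ≈ 19.048 -> rounds to 19

Answer: 19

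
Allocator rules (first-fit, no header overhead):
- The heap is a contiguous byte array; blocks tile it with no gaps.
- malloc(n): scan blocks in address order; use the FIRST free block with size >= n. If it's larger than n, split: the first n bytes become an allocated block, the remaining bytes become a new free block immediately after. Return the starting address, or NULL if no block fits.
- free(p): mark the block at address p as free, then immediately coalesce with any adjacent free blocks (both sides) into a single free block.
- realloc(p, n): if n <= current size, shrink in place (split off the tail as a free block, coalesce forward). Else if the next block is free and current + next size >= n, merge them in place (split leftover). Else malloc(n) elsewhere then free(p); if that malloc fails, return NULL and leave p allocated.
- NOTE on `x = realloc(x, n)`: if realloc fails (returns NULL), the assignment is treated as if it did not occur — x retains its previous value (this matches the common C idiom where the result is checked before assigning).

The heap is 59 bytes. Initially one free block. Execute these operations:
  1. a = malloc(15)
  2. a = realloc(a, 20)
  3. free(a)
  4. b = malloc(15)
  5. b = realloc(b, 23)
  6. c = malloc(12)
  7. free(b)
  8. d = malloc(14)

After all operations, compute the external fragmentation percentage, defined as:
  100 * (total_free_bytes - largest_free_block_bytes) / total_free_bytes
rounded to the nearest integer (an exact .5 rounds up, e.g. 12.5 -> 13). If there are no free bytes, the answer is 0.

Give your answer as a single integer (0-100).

Answer: 27

Derivation:
Op 1: a = malloc(15) -> a = 0; heap: [0-14 ALLOC][15-58 FREE]
Op 2: a = realloc(a, 20) -> a = 0; heap: [0-19 ALLOC][20-58 FREE]
Op 3: free(a) -> (freed a); heap: [0-58 FREE]
Op 4: b = malloc(15) -> b = 0; heap: [0-14 ALLOC][15-58 FREE]
Op 5: b = realloc(b, 23) -> b = 0; heap: [0-22 ALLOC][23-58 FREE]
Op 6: c = malloc(12) -> c = 23; heap: [0-22 ALLOC][23-34 ALLOC][35-58 FREE]
Op 7: free(b) -> (freed b); heap: [0-22 FREE][23-34 ALLOC][35-58 FREE]
Op 8: d = malloc(14) -> d = 0; heap: [0-13 ALLOC][14-22 FREE][23-34 ALLOC][35-58 FREE]
Free blocks: [9 24] total_free=33 largest=24 -> 100*(33-24)/33 = 900/33 ≈ 27.273 -> rounds to 27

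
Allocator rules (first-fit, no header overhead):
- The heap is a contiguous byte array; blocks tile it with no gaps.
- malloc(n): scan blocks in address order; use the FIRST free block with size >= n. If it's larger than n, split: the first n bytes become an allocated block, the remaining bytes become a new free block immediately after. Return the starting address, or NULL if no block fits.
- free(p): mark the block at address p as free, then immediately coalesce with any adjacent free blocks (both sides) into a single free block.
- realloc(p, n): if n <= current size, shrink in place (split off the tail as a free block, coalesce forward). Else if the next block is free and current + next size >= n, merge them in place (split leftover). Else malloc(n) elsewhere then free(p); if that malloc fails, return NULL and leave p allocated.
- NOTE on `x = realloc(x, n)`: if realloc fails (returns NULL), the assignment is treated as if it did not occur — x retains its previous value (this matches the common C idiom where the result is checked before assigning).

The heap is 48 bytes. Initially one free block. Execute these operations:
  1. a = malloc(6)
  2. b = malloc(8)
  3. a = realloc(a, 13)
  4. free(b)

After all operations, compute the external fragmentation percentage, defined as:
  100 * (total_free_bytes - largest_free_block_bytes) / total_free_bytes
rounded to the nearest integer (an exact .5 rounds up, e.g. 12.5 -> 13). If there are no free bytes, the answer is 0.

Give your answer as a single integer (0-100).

Op 1: a = malloc(6) -> a = 0; heap: [0-5 ALLOC][6-47 FREE]
Op 2: b = malloc(8) -> b = 6; heap: [0-5 ALLOC][6-13 ALLOC][14-47 FREE]
Op 3: a = realloc(a, 13) -> a = 14; heap: [0-5 FREE][6-13 ALLOC][14-26 ALLOC][27-47 FREE]
Op 4: free(b) -> (freed b); heap: [0-13 FREE][14-26 ALLOC][27-47 FREE]
Free blocks: [14 21] total_free=35 largest=21 -> 100*(35-21)/35 = 1400/35 = 40

Answer: 40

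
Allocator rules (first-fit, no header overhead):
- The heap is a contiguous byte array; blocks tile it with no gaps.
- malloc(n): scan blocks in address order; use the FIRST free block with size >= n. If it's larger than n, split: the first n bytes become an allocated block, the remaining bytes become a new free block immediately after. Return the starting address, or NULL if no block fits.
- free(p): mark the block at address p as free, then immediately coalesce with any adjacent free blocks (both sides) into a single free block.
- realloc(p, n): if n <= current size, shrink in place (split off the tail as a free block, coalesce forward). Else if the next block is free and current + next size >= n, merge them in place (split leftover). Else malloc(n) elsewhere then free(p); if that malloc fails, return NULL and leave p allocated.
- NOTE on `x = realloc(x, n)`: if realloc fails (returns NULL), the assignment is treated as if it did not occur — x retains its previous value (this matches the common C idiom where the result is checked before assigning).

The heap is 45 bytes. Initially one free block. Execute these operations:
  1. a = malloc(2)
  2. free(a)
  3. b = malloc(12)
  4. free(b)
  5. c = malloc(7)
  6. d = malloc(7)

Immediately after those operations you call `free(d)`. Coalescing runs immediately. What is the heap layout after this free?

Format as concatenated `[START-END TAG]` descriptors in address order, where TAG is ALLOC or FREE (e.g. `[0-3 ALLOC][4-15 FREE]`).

Answer: [0-6 ALLOC][7-44 FREE]

Derivation:
Op 1: a = malloc(2) -> a = 0; heap: [0-1 ALLOC][2-44 FREE]
Op 2: free(a) -> (freed a); heap: [0-44 FREE]
Op 3: b = malloc(12) -> b = 0; heap: [0-11 ALLOC][12-44 FREE]
Op 4: free(b) -> (freed b); heap: [0-44 FREE]
Op 5: c = malloc(7) -> c = 0; heap: [0-6 ALLOC][7-44 FREE]
Op 6: d = malloc(7) -> d = 7; heap: [0-6 ALLOC][7-13 ALLOC][14-44 FREE]
free(d): d = 7 -> block [7-13 ALLOC]; mark free, coalesce with adjacent free neighbors -> [0-6 ALLOC][7-44 FREE]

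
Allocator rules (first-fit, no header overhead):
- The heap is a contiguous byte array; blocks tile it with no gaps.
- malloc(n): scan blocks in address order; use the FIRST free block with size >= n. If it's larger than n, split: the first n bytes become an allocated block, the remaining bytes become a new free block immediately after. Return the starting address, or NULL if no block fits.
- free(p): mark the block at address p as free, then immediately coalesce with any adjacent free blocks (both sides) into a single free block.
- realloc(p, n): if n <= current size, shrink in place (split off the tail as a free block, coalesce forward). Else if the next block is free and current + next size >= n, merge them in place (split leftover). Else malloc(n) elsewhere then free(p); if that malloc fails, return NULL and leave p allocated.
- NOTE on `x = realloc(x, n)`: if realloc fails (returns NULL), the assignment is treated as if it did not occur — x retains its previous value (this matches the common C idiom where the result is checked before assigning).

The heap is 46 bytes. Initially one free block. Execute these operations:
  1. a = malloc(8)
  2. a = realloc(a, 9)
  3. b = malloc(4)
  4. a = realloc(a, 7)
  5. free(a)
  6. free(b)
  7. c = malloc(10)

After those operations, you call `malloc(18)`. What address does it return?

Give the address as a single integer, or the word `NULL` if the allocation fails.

Answer: 10

Derivation:
Op 1: a = malloc(8) -> a = 0; heap: [0-7 ALLOC][8-45 FREE]
Op 2: a = realloc(a, 9) -> a = 0; heap: [0-8 ALLOC][9-45 FREE]
Op 3: b = malloc(4) -> b = 9; heap: [0-8 ALLOC][9-12 ALLOC][13-45 FREE]
Op 4: a = realloc(a, 7) -> a = 0; heap: [0-6 ALLOC][7-8 FREE][9-12 ALLOC][13-45 FREE]
Op 5: free(a) -> (freed a); heap: [0-8 FREE][9-12 ALLOC][13-45 FREE]
Op 6: free(b) -> (freed b); heap: [0-45 FREE]
Op 7: c = malloc(10) -> c = 0; heap: [0-9 ALLOC][10-45 FREE]
malloc(18): first-fit scan over [0-9 ALLOC][10-45 FREE] -> 10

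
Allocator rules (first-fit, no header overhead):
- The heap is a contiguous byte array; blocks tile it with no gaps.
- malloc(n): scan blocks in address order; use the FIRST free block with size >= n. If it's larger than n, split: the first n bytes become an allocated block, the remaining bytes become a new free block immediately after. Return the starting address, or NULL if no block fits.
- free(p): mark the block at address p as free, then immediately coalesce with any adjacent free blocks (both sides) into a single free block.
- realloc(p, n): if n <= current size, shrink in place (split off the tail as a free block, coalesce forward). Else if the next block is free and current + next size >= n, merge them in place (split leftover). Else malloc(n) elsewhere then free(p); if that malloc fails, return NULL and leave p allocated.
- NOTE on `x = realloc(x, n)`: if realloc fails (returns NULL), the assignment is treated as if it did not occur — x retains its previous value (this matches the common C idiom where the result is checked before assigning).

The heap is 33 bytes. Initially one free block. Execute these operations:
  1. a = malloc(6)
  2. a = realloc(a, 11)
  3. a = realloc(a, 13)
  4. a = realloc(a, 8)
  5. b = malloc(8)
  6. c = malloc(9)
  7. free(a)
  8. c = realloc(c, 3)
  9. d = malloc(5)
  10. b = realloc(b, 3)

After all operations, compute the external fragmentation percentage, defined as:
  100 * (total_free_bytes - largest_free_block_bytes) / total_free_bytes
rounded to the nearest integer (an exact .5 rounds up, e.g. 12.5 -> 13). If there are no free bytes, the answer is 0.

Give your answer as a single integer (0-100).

Answer: 36

Derivation:
Op 1: a = malloc(6) -> a = 0; heap: [0-5 ALLOC][6-32 FREE]
Op 2: a = realloc(a, 11) -> a = 0; heap: [0-10 ALLOC][11-32 FREE]
Op 3: a = realloc(a, 13) -> a = 0; heap: [0-12 ALLOC][13-32 FREE]
Op 4: a = realloc(a, 8) -> a = 0; heap: [0-7 ALLOC][8-32 FREE]
Op 5: b = malloc(8) -> b = 8; heap: [0-7 ALLOC][8-15 ALLOC][16-32 FREE]
Op 6: c = malloc(9) -> c = 16; heap: [0-7 ALLOC][8-15 ALLOC][16-24 ALLOC][25-32 FREE]
Op 7: free(a) -> (freed a); heap: [0-7 FREE][8-15 ALLOC][16-24 ALLOC][25-32 FREE]
Op 8: c = realloc(c, 3) -> c = 16; heap: [0-7 FREE][8-15 ALLOC][16-18 ALLOC][19-32 FREE]
Op 9: d = malloc(5) -> d = 0; heap: [0-4 ALLOC][5-7 FREE][8-15 ALLOC][16-18 ALLOC][19-32 FREE]
Op 10: b = realloc(b, 3) -> b = 8; heap: [0-4 ALLOC][5-7 FREE][8-10 ALLOC][11-15 FREE][16-18 ALLOC][19-32 FREE]
Free blocks: [3 5 14] total_free=22 largest=14 -> 100*(22-14)/22 = 800/22 ≈ 36.364 -> rounds to 36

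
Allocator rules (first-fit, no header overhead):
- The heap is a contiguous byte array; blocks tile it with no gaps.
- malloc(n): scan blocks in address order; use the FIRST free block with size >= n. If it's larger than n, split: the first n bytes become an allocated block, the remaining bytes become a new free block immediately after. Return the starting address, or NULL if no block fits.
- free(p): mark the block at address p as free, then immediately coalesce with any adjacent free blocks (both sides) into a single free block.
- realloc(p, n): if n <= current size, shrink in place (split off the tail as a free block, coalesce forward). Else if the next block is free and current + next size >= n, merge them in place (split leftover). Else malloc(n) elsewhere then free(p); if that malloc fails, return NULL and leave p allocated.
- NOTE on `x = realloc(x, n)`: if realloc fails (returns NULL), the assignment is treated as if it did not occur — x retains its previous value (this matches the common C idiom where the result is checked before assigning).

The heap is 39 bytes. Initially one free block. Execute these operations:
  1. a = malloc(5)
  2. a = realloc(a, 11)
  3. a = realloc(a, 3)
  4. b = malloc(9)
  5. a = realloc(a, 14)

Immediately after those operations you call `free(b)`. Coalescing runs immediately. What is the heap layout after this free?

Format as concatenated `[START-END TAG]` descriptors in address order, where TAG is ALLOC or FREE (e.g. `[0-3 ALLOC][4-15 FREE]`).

Op 1: a = malloc(5) -> a = 0; heap: [0-4 ALLOC][5-38 FREE]
Op 2: a = realloc(a, 11) -> a = 0; heap: [0-10 ALLOC][11-38 FREE]
Op 3: a = realloc(a, 3) -> a = 0; heap: [0-2 ALLOC][3-38 FREE]
Op 4: b = malloc(9) -> b = 3; heap: [0-2 ALLOC][3-11 ALLOC][12-38 FREE]
Op 5: a = realloc(a, 14) -> a = 12; heap: [0-2 FREE][3-11 ALLOC][12-25 ALLOC][26-38 FREE]
free(b): b = 3 -> block [3-11 ALLOC]; mark free, coalesce with adjacent free neighbors -> [0-11 FREE][12-25 ALLOC][26-38 FREE]

Answer: [0-11 FREE][12-25 ALLOC][26-38 FREE]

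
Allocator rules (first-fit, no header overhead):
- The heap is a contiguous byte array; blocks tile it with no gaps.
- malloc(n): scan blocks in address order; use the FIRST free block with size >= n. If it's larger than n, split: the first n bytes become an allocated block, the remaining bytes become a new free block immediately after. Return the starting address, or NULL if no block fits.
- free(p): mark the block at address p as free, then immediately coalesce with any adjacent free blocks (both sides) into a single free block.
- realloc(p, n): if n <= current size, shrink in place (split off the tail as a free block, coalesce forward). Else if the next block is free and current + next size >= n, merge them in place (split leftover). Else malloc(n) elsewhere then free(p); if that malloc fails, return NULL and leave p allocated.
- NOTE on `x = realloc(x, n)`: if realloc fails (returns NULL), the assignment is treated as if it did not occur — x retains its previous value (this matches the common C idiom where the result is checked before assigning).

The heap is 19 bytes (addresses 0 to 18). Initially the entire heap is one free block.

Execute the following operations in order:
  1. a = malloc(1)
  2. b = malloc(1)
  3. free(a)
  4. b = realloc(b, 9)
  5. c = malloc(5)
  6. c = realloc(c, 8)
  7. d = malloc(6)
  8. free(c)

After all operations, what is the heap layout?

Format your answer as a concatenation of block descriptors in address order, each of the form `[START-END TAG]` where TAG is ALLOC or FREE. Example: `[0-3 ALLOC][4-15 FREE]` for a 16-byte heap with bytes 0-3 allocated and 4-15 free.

Answer: [0-0 FREE][1-9 ALLOC][10-18 FREE]

Derivation:
Op 1: a = malloc(1) -> a = 0; heap: [0-0 ALLOC][1-18 FREE]
Op 2: b = malloc(1) -> b = 1; heap: [0-0 ALLOC][1-1 ALLOC][2-18 FREE]
Op 3: free(a) -> (freed a); heap: [0-0 FREE][1-1 ALLOC][2-18 FREE]
Op 4: b = realloc(b, 9) -> b = 1; heap: [0-0 FREE][1-9 ALLOC][10-18 FREE]
Op 5: c = malloc(5) -> c = 10; heap: [0-0 FREE][1-9 ALLOC][10-14 ALLOC][15-18 FREE]
Op 6: c = realloc(c, 8) -> c = 10; heap: [0-0 FREE][1-9 ALLOC][10-17 ALLOC][18-18 FREE]
Op 7: d = malloc(6) -> d = NULL; heap: [0-0 FREE][1-9 ALLOC][10-17 ALLOC][18-18 FREE]
Op 8: free(c) -> (freed c); heap: [0-0 FREE][1-9 ALLOC][10-18 FREE]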